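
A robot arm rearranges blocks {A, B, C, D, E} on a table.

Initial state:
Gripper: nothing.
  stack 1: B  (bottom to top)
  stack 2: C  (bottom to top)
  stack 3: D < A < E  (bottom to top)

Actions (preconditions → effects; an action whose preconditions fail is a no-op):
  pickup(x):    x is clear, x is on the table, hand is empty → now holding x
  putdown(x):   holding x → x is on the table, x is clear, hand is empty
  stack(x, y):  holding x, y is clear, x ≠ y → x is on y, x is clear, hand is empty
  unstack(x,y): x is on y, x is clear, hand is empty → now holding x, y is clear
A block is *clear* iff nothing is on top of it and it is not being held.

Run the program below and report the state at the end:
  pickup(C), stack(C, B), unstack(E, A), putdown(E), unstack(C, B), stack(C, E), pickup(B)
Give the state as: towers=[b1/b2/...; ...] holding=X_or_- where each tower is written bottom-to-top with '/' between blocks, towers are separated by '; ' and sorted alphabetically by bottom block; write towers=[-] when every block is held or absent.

towers=[D/A; E/C] holding=B

step 1 (pickup(C)): towers=[B; D/A/E] holding=C
step 2 (stack(C, B)): towers=[B/C; D/A/E] holding=-
step 3 (unstack(E, A)): towers=[B/C; D/A] holding=E
step 4 (putdown(E)): towers=[B/C; D/A; E] holding=-
step 5 (unstack(C, B)): towers=[B; D/A; E] holding=C
step 6 (stack(C, E)): towers=[B; D/A; E/C] holding=-
step 7 (pickup(B)): towers=[D/A; E/C] holding=B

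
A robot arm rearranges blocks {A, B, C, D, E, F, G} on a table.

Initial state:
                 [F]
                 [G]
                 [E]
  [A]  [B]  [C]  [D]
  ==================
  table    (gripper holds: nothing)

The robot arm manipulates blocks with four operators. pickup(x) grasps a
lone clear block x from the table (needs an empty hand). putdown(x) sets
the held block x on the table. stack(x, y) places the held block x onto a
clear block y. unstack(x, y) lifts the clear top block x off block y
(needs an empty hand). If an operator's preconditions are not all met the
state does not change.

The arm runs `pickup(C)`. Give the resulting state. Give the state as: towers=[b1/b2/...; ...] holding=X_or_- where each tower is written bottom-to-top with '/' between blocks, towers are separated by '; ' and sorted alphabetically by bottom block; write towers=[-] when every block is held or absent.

towers=[A; B; D/E/G/F] holding=C

before: towers=[A; B; C; D/E/G/F] holding=-
pre[pickup(C)]: clear(C) ok, ontable(C) ok, handempty ok
all met → apply pickup(C)
after:  towers=[A; B; D/E/G/F] holding=C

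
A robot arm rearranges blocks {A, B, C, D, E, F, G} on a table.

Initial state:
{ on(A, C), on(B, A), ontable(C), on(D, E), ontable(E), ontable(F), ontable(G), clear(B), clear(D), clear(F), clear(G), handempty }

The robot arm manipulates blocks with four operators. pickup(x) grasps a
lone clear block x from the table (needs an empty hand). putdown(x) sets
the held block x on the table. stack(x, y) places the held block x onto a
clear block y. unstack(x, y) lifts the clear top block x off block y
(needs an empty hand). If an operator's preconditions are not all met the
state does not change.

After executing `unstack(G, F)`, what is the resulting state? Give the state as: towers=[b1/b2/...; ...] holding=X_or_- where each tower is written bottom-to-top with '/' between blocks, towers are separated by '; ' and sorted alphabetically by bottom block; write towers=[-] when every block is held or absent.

before: towers=[C/A/B; E/D; F; G] holding=-
pre[unstack(G, F)]: on(G,F) ✗, clear(G) ✓, handempty ✓
on(G,F) unmet → unstack(G, F) is a no-op
after:  towers=[C/A/B; E/D; F; G] holding=-

towers=[C/A/B; E/D; F; G] holding=-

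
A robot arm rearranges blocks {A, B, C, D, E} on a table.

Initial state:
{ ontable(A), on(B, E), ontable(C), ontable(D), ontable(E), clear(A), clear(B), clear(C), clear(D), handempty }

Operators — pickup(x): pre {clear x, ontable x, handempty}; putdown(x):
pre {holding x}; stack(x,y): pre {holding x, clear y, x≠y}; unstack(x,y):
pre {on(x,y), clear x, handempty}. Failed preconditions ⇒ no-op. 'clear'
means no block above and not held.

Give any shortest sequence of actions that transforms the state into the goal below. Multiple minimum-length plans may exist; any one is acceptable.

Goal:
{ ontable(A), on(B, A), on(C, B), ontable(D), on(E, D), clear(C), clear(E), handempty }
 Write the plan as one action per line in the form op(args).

step 1 (unstack(B, E)): towers=[A; C; D; E] holding=B
step 2 (stack(B, A)): towers=[A/B; C; D; E] holding=-
step 3 (pickup(E)): towers=[A/B; C; D] holding=E
step 4 (stack(E, D)): towers=[A/B; C; D/E] holding=-
step 5 (pickup(C)): towers=[A/B; D/E] holding=C
step 6 (stack(C, B)): towers=[A/B/C; D/E] holding=-
goal check: towers=[A/B/C; D/E] holding=- — reached (length 6, optimal by BFS)

unstack(B, E)
stack(B, A)
pickup(E)
stack(E, D)
pickup(C)
stack(C, B)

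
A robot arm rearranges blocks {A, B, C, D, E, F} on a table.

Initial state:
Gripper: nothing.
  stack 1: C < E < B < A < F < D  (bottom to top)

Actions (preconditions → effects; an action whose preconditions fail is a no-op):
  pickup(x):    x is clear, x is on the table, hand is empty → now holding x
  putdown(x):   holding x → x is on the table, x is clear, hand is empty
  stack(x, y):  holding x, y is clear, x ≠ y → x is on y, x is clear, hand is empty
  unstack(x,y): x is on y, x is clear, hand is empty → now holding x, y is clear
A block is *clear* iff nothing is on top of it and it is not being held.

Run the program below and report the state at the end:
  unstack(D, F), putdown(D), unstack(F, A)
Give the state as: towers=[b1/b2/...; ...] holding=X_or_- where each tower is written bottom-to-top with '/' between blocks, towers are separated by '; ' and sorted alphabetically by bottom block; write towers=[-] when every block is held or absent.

towers=[C/E/B/A; D] holding=F

step 1 (unstack(D, F)): towers=[C/E/B/A/F] holding=D
step 2 (putdown(D)): towers=[C/E/B/A/F; D] holding=-
step 3 (unstack(F, A)): towers=[C/E/B/A; D] holding=F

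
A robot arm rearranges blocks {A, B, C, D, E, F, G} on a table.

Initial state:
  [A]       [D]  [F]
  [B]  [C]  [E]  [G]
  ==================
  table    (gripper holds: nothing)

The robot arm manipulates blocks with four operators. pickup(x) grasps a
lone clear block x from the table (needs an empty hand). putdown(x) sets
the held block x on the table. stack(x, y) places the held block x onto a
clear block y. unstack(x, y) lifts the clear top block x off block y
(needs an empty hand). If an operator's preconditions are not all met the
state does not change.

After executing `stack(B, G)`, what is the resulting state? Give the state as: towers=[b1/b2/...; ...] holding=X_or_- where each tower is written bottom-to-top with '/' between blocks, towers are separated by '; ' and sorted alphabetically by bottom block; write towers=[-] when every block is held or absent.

before: towers=[B/A; C; E/D; G/F] holding=-
pre[stack(B, G)]: holding(B) ✗, clear(G) ✗, B≠G ✓
holding(B), clear(G) unmet → stack(B, G) is a no-op
after:  towers=[B/A; C; E/D; G/F] holding=-

towers=[B/A; C; E/D; G/F] holding=-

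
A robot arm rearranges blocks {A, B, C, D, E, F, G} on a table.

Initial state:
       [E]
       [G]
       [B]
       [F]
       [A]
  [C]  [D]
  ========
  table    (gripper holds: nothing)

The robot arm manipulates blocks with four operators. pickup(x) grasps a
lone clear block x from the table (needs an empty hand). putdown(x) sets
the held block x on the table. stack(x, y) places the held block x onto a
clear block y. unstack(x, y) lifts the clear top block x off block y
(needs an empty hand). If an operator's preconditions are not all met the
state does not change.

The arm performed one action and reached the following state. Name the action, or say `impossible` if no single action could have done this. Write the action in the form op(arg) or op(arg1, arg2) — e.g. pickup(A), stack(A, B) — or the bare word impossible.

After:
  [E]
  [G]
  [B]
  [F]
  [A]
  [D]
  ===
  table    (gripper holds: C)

target: towers=[D/A/F/B/G/E] holding=C
     unstack(E, G) → towers=[C; D/A/F/B/G] holding=E
         pickup(C) → towers=[D/A/F/B/G/E] holding=C  ← match

pickup(C)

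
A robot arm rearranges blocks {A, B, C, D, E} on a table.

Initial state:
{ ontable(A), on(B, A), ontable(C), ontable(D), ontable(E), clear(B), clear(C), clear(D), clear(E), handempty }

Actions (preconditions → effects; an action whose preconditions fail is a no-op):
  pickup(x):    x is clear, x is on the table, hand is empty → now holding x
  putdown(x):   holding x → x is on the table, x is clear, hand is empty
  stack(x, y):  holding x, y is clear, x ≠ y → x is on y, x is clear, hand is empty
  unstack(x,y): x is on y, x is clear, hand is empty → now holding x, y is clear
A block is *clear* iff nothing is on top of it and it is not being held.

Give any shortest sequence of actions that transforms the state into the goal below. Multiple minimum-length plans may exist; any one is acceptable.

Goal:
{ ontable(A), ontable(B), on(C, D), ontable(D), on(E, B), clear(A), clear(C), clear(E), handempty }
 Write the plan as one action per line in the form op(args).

step 1 (unstack(B, A)): towers=[A; C; D; E] holding=B
step 2 (putdown(B)): towers=[A; B; C; D; E] holding=-
step 3 (pickup(E)): towers=[A; B; C; D] holding=E
step 4 (stack(E, B)): towers=[A; B/E; C; D] holding=-
step 5 (pickup(C)): towers=[A; B/E; D] holding=C
step 6 (stack(C, D)): towers=[A; B/E; D/C] holding=-
goal check: towers=[A; B/E; D/C] holding=- — reached (length 6, optimal by BFS)

unstack(B, A)
putdown(B)
pickup(E)
stack(E, B)
pickup(C)
stack(C, D)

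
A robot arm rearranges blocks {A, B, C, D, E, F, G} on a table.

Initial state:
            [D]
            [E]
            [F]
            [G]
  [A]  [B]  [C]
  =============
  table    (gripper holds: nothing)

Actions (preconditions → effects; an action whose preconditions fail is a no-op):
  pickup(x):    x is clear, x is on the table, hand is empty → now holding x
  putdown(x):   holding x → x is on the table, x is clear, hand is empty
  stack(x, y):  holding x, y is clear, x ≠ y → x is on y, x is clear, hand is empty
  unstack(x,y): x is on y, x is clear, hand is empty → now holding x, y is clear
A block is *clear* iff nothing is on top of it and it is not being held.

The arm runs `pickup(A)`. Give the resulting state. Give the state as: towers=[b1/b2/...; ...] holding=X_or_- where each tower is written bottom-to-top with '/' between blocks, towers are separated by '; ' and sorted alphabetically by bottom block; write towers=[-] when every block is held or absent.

before: towers=[A; B; C/G/F/E/D] holding=-
pre[pickup(A)]: clear(A) yes, ontable(A) yes, handempty yes
all met → apply pickup(A)
after:  towers=[B; C/G/F/E/D] holding=A

towers=[B; C/G/F/E/D] holding=A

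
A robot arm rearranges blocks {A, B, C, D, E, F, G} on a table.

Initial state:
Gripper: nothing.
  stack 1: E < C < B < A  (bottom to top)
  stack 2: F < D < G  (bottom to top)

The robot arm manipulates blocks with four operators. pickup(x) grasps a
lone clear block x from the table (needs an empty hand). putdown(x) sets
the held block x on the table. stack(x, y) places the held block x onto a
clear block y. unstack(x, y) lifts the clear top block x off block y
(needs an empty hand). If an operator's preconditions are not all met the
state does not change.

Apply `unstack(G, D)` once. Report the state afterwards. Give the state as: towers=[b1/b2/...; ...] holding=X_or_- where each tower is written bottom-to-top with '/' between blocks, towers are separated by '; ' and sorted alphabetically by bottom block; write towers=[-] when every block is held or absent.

before: towers=[E/C/B/A; F/D/G] holding=-
pre[unstack(G, D)]: on(G,D) ok, clear(G) ok, handempty ok
all met → apply unstack(G, D)
after:  towers=[E/C/B/A; F/D] holding=G

towers=[E/C/B/A; F/D] holding=G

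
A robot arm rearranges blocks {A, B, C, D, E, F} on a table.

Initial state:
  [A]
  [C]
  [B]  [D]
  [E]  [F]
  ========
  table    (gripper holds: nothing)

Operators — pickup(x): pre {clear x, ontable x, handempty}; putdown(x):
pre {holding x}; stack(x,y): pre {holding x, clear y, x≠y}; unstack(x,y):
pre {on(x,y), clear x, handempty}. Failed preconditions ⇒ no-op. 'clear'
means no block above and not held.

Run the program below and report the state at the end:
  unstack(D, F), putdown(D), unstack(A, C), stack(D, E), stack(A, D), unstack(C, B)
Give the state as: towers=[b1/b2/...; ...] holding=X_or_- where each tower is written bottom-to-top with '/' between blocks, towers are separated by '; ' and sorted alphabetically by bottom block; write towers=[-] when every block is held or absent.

towers=[D/A; E/B; F] holding=C

step 1 (unstack(D, F)): towers=[E/B/C/A; F] holding=D
step 2 (putdown(D)): towers=[D; E/B/C/A; F] holding=-
step 3 (unstack(A, C)): towers=[D; E/B/C; F] holding=A
step 4 (stack(D, E)) [no-op]: towers=[D; E/B/C; F] holding=A
step 5 (stack(A, D)): towers=[D/A; E/B/C; F] holding=-
step 6 (unstack(C, B)): towers=[D/A; E/B; F] holding=C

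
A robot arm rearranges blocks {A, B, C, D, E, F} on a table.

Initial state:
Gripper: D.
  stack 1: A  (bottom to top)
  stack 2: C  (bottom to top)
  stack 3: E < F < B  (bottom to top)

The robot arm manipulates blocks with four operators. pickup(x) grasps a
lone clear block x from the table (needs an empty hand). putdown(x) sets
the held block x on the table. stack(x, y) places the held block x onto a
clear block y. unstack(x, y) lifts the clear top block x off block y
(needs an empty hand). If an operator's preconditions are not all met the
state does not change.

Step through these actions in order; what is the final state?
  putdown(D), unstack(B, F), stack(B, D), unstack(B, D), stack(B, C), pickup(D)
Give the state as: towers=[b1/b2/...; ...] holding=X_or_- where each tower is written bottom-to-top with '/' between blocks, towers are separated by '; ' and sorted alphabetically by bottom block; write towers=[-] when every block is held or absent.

step 1 (putdown(D)): towers=[A; C; D; E/F/B] holding=-
step 2 (unstack(B, F)): towers=[A; C; D; E/F] holding=B
step 3 (stack(B, D)): towers=[A; C; D/B; E/F] holding=-
step 4 (unstack(B, D)): towers=[A; C; D; E/F] holding=B
step 5 (stack(B, C)): towers=[A; C/B; D; E/F] holding=-
step 6 (pickup(D)): towers=[A; C/B; E/F] holding=D

towers=[A; C/B; E/F] holding=D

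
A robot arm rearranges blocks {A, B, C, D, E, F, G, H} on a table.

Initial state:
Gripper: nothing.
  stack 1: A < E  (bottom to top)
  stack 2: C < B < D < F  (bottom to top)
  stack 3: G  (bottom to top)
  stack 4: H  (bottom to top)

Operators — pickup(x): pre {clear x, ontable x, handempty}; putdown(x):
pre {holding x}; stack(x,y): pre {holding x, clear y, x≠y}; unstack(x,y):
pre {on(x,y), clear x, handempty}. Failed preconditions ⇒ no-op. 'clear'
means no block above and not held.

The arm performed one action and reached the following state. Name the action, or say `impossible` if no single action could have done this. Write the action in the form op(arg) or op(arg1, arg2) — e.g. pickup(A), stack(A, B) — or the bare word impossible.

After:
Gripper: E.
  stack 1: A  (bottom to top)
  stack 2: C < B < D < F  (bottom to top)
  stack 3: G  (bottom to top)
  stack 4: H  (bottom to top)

unstack(E, A)

target: towers=[A; C/B/D/F; G; H] holding=E
         pickup(G) → towers=[A/E; C/B/D/F; H] holding=G
     unstack(E, A) → towers=[A; C/B/D/F; G; H] holding=E  ← match
         pickup(H) → towers=[A/E; C/B/D/F; G] holding=H
     unstack(F, D) → towers=[A/E; C/B/D; G; H] holding=F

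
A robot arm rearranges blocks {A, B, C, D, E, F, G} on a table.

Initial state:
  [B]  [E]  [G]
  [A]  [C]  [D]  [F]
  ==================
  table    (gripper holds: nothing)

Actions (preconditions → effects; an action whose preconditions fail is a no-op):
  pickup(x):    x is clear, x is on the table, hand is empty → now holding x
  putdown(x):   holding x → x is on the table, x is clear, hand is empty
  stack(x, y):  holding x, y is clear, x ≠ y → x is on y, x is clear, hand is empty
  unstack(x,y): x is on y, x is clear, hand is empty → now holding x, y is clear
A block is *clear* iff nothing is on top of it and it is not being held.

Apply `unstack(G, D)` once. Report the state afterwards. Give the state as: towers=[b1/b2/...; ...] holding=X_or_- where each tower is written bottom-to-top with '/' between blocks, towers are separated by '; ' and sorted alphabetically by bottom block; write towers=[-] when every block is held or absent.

before: towers=[A/B; C/E; D/G; F] holding=-
pre[unstack(G, D)]: on(G,D) ok, clear(G) ok, handempty ok
all met → apply unstack(G, D)
after:  towers=[A/B; C/E; D; F] holding=G

towers=[A/B; C/E; D; F] holding=G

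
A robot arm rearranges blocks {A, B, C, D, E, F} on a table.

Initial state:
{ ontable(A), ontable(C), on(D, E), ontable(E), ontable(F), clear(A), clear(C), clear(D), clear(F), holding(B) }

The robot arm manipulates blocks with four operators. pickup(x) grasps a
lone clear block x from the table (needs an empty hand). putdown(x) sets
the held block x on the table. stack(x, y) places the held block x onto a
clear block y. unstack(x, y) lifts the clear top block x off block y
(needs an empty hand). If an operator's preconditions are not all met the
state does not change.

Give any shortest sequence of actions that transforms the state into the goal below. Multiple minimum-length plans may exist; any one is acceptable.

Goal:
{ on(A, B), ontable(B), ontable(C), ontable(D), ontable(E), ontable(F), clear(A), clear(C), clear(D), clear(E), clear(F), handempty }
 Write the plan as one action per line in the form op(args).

step 1 (putdown(B)): towers=[A; B; C; E/D; F] holding=-
step 2 (unstack(D, E)): towers=[A; B; C; E; F] holding=D
step 3 (putdown(D)): towers=[A; B; C; D; E; F] holding=-
step 4 (pickup(A)): towers=[B; C; D; E; F] holding=A
step 5 (stack(A, B)): towers=[B/A; C; D; E; F] holding=-
goal check: towers=[B/A; C; D; E; F] holding=- — reached (length 5, optimal by BFS)

putdown(B)
unstack(D, E)
putdown(D)
pickup(A)
stack(A, B)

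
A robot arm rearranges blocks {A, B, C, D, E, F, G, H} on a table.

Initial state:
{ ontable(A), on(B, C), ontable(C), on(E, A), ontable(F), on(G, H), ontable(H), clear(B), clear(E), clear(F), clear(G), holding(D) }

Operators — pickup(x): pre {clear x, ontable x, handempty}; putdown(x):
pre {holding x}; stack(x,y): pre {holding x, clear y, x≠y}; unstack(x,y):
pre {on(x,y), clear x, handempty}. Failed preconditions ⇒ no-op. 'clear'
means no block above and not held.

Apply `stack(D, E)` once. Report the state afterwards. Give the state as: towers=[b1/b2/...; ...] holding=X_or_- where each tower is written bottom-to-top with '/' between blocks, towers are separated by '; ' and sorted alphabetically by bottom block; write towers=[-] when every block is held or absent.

towers=[A/E/D; C/B; F; H/G] holding=-

before: towers=[A/E; C/B; F; H/G] holding=D
pre[stack(D, E)]: holding(D) yes, clear(E) yes, D≠E yes
all met → apply stack(D, E)
after:  towers=[A/E/D; C/B; F; H/G] holding=-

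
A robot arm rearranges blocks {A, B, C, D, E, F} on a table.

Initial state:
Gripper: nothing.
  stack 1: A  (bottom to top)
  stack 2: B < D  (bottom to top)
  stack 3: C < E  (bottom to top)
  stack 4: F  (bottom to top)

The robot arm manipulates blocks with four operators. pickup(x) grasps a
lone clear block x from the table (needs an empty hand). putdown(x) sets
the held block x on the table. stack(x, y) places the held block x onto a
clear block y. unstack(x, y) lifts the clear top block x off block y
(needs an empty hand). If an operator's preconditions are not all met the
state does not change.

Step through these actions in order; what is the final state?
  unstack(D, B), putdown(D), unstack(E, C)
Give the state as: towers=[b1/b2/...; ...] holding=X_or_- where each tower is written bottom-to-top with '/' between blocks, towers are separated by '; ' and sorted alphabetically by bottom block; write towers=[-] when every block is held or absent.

towers=[A; B; C; D; F] holding=E

step 1 (unstack(D, B)): towers=[A; B; C/E; F] holding=D
step 2 (putdown(D)): towers=[A; B; C/E; D; F] holding=-
step 3 (unstack(E, C)): towers=[A; B; C; D; F] holding=E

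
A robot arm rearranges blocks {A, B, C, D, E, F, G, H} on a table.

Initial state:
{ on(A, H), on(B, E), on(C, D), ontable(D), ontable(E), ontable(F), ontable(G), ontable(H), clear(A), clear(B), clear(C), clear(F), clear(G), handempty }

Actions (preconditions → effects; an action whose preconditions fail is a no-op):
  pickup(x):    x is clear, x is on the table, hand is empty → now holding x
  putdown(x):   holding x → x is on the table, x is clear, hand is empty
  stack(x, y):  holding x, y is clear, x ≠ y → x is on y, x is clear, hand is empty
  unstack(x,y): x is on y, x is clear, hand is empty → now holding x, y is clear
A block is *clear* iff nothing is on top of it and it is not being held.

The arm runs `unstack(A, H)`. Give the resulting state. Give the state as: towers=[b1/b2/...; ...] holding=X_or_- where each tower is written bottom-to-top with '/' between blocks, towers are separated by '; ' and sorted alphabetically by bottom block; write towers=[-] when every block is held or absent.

towers=[D/C; E/B; F; G; H] holding=A

before: towers=[D/C; E/B; F; G; H/A] holding=-
pre[unstack(A, H)]: on(A,H) yes, clear(A) yes, handempty yes
all met → apply unstack(A, H)
after:  towers=[D/C; E/B; F; G; H] holding=A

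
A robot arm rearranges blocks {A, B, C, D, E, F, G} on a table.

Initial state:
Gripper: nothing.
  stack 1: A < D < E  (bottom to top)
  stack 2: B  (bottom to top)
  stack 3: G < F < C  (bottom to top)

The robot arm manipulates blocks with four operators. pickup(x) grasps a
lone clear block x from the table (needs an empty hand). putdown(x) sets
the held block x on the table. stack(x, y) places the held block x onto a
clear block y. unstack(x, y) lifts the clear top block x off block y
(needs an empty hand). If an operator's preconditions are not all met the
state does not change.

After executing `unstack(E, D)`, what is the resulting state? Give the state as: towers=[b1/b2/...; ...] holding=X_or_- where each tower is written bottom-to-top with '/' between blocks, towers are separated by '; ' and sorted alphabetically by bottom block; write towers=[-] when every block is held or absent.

before: towers=[A/D/E; B; G/F/C] holding=-
pre[unstack(E, D)]: on(E,D) yes, clear(E) yes, handempty yes
all met → apply unstack(E, D)
after:  towers=[A/D; B; G/F/C] holding=E

towers=[A/D; B; G/F/C] holding=E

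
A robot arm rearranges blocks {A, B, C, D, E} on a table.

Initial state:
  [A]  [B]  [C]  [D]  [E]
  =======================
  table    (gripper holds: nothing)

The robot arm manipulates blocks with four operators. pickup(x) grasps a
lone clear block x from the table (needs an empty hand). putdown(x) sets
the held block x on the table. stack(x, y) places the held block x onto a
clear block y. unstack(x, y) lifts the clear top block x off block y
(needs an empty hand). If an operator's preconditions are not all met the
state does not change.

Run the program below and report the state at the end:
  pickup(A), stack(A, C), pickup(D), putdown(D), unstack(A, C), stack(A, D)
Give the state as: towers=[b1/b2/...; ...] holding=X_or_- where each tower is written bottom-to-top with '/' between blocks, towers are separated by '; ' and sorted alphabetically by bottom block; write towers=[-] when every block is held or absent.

towers=[B; C; D/A; E] holding=-

step 1 (pickup(A)): towers=[B; C; D; E] holding=A
step 2 (stack(A, C)): towers=[B; C/A; D; E] holding=-
step 3 (pickup(D)): towers=[B; C/A; E] holding=D
step 4 (putdown(D)): towers=[B; C/A; D; E] holding=-
step 5 (unstack(A, C)): towers=[B; C; D; E] holding=A
step 6 (stack(A, D)): towers=[B; C; D/A; E] holding=-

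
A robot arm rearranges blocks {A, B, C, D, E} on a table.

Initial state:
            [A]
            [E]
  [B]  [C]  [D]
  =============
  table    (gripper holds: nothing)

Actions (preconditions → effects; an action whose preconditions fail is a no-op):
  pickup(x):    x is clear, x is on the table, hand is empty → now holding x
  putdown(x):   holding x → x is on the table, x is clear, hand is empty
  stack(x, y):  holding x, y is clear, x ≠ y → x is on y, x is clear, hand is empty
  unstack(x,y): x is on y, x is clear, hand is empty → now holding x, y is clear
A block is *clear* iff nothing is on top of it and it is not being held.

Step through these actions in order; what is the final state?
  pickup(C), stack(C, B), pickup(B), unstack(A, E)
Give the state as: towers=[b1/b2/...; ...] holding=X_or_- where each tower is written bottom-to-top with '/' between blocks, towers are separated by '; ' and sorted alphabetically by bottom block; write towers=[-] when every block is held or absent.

step 1 (pickup(C)): towers=[B; D/E/A] holding=C
step 2 (stack(C, B)): towers=[B/C; D/E/A] holding=-
step 3 (pickup(B)) [no-op]: towers=[B/C; D/E/A] holding=-
step 4 (unstack(A, E)): towers=[B/C; D/E] holding=A

towers=[B/C; D/E] holding=A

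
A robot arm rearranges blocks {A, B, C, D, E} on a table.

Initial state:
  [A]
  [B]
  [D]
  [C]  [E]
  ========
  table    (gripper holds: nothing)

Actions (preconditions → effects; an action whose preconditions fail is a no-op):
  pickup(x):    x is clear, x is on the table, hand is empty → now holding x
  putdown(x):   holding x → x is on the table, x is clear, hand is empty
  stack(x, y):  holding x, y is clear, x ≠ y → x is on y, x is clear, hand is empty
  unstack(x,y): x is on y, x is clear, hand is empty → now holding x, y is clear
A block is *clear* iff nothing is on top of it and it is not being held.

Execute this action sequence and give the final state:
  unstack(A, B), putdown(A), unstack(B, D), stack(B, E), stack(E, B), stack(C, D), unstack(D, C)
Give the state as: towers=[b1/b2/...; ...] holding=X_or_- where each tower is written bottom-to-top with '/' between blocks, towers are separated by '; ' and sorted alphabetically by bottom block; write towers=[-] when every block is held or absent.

towers=[A; C; E/B] holding=D

step 1 (unstack(A, B)): towers=[C/D/B; E] holding=A
step 2 (putdown(A)): towers=[A; C/D/B; E] holding=-
step 3 (unstack(B, D)): towers=[A; C/D; E] holding=B
step 4 (stack(B, E)): towers=[A; C/D; E/B] holding=-
step 5 (stack(E, B)) [no-op]: towers=[A; C/D; E/B] holding=-
step 6 (stack(C, D)) [no-op]: towers=[A; C/D; E/B] holding=-
step 7 (unstack(D, C)): towers=[A; C; E/B] holding=D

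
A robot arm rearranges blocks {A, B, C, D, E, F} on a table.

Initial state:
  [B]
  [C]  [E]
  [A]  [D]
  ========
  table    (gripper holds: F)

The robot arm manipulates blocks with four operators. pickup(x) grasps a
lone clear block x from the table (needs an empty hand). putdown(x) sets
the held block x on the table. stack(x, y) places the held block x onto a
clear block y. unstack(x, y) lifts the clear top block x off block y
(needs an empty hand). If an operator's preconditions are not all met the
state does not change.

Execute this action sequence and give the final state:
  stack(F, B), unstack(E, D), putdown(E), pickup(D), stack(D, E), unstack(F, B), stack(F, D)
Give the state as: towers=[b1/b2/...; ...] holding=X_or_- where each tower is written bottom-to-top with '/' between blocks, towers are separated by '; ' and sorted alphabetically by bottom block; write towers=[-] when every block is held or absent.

towers=[A/C/B; E/D/F] holding=-

step 1 (stack(F, B)): towers=[A/C/B/F; D/E] holding=-
step 2 (unstack(E, D)): towers=[A/C/B/F; D] holding=E
step 3 (putdown(E)): towers=[A/C/B/F; D; E] holding=-
step 4 (pickup(D)): towers=[A/C/B/F; E] holding=D
step 5 (stack(D, E)): towers=[A/C/B/F; E/D] holding=-
step 6 (unstack(F, B)): towers=[A/C/B; E/D] holding=F
step 7 (stack(F, D)): towers=[A/C/B; E/D/F] holding=-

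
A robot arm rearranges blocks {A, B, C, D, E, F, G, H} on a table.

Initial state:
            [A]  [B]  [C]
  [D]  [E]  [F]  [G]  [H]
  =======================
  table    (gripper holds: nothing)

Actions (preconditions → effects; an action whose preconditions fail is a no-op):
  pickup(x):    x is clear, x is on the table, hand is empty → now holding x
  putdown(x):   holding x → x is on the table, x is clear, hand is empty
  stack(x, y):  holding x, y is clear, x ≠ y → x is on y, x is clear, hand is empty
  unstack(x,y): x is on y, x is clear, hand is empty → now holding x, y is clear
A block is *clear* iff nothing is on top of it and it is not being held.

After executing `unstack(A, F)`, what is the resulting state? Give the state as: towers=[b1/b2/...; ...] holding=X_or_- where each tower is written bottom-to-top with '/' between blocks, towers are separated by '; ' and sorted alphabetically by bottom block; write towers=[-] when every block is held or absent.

towers=[D; E; F; G/B; H/C] holding=A

before: towers=[D; E; F/A; G/B; H/C] holding=-
pre[unstack(A, F)]: on(A,F) ✓, clear(A) ✓, handempty ✓
all met → apply unstack(A, F)
after:  towers=[D; E; F; G/B; H/C] holding=A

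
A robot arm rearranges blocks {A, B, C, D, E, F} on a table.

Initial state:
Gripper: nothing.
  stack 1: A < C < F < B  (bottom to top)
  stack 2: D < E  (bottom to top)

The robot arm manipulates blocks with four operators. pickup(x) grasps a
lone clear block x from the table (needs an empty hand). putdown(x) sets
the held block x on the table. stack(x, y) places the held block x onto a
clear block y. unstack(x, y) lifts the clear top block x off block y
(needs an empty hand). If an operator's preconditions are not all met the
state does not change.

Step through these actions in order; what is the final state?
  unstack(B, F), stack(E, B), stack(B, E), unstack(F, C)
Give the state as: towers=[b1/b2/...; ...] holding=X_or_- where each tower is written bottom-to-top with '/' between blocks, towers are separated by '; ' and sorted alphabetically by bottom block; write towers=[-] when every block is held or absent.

step 1 (unstack(B, F)): towers=[A/C/F; D/E] holding=B
step 2 (stack(E, B)) [no-op]: towers=[A/C/F; D/E] holding=B
step 3 (stack(B, E)): towers=[A/C/F; D/E/B] holding=-
step 4 (unstack(F, C)): towers=[A/C; D/E/B] holding=F

towers=[A/C; D/E/B] holding=F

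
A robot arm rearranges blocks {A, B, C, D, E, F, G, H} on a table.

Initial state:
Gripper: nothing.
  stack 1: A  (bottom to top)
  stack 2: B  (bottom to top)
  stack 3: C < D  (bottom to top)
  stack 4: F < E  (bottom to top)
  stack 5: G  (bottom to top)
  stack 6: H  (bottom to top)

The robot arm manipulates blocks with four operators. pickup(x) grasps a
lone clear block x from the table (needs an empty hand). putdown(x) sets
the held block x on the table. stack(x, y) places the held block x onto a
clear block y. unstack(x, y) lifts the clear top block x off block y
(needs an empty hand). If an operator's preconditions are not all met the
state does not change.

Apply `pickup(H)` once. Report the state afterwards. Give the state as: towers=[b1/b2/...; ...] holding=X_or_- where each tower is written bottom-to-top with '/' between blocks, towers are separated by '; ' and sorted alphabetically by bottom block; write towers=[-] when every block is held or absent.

towers=[A; B; C/D; F/E; G] holding=H

before: towers=[A; B; C/D; F/E; G; H] holding=-
pre[pickup(H)]: clear(H) ✓, ontable(H) ✓, handempty ✓
all met → apply pickup(H)
after:  towers=[A; B; C/D; F/E; G] holding=H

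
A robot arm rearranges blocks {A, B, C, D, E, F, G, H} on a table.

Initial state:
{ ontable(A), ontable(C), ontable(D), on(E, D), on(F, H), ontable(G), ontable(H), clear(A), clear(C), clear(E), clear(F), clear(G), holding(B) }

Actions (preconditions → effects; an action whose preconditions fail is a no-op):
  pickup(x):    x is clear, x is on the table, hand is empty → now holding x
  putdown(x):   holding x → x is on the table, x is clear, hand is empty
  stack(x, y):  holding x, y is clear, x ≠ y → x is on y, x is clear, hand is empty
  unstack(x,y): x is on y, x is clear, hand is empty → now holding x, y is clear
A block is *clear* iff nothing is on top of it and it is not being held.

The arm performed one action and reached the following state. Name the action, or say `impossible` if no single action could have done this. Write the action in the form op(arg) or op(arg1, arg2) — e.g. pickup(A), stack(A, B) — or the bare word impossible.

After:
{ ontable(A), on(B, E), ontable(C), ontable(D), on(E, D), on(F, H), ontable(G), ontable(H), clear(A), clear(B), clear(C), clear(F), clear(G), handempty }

target: towers=[A; C; D/E/B; G; H/F] holding=-
        putdown(B) → towers=[A; B; C; D/E; G; H/F] holding=-
       stack(B, G) → towers=[A; C; D/E; G/B; H/F] holding=-
       stack(B, A) → towers=[A/B; C; D/E; G; H/F] holding=-
       stack(B, E) → towers=[A; C; D/E/B; G; H/F] holding=-  ← match
       stack(B, F) → towers=[A; C; D/E; G; H/F/B] holding=-
       stack(B, C) → towers=[A; C/B; D/E; G; H/F] holding=-

stack(B, E)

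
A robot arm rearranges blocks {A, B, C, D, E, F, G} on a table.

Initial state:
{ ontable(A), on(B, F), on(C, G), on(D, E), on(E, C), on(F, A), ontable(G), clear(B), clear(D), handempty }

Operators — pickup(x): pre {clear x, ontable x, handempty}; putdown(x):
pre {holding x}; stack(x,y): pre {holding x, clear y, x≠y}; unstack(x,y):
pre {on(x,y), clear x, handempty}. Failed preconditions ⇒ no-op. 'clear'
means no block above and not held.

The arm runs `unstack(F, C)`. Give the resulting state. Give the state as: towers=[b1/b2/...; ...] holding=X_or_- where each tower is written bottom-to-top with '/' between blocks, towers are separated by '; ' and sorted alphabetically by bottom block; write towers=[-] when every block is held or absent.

towers=[A/F/B; G/C/E/D] holding=-

before: towers=[A/F/B; G/C/E/D] holding=-
pre[unstack(F, C)]: on(F,C) ✗, clear(F) ✗, handempty ✓
on(F,C), clear(F) unmet → unstack(F, C) is a no-op
after:  towers=[A/F/B; G/C/E/D] holding=-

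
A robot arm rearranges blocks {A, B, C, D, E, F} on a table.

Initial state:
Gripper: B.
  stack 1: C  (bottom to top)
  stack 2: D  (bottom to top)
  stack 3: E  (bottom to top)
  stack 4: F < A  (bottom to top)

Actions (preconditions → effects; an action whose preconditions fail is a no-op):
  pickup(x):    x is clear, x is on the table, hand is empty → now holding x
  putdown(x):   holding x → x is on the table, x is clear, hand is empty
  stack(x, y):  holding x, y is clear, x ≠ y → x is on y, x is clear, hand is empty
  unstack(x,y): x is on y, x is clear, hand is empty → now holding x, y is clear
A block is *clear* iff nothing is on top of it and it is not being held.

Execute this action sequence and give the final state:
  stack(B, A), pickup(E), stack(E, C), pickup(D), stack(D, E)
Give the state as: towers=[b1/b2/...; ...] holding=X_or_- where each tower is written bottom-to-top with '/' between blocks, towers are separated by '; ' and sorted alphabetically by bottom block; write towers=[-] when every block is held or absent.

step 1 (stack(B, A)): towers=[C; D; E; F/A/B] holding=-
step 2 (pickup(E)): towers=[C; D; F/A/B] holding=E
step 3 (stack(E, C)): towers=[C/E; D; F/A/B] holding=-
step 4 (pickup(D)): towers=[C/E; F/A/B] holding=D
step 5 (stack(D, E)): towers=[C/E/D; F/A/B] holding=-

towers=[C/E/D; F/A/B] holding=-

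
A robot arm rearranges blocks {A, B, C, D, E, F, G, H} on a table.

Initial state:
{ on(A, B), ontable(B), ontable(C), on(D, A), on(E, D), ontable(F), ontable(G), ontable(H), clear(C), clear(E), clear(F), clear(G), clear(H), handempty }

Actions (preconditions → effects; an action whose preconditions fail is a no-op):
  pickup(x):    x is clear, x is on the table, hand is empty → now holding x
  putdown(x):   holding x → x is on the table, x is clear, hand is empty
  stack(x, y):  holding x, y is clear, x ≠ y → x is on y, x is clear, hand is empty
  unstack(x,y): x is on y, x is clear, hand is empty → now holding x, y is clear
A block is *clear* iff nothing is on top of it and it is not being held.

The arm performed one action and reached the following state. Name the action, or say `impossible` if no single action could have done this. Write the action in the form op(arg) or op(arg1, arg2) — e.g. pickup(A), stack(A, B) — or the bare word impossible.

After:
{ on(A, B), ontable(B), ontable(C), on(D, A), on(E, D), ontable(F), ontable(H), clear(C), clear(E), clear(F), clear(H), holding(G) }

target: towers=[B/A/D/E; C; F; H] holding=G
         pickup(G) → towers=[B/A/D/E; C; F; H] holding=G  ← match
     unstack(E, D) → towers=[B/A/D; C; F; G; H] holding=E
         pickup(H) → towers=[B/A/D/E; C; F; G] holding=H
         pickup(F) → towers=[B/A/D/E; C; G; H] holding=F
         pickup(C) → towers=[B/A/D/E; F; G; H] holding=C

pickup(G)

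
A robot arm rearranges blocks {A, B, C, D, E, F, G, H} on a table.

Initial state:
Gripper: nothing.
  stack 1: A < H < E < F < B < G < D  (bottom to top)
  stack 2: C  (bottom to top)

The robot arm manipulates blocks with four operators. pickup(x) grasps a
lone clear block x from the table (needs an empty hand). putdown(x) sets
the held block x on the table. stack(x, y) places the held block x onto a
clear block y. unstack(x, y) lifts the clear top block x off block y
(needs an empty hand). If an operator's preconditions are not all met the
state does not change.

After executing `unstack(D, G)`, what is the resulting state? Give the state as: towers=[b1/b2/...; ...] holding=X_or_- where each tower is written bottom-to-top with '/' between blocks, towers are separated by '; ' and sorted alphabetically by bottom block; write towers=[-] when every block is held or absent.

towers=[A/H/E/F/B/G; C] holding=D

before: towers=[A/H/E/F/B/G/D; C] holding=-
pre[unstack(D, G)]: on(D,G) ✓, clear(D) ✓, handempty ✓
all met → apply unstack(D, G)
after:  towers=[A/H/E/F/B/G; C] holding=D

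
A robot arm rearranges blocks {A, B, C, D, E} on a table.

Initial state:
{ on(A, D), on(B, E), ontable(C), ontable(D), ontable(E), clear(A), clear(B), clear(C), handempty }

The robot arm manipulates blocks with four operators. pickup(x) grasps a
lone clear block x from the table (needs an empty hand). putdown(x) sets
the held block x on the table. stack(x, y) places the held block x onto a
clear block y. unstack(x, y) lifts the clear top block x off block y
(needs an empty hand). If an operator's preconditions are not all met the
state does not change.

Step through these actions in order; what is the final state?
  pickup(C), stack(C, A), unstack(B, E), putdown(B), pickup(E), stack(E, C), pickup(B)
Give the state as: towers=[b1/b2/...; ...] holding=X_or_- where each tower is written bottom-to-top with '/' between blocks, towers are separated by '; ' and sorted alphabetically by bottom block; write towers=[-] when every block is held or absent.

step 1 (pickup(C)): towers=[D/A; E/B] holding=C
step 2 (stack(C, A)): towers=[D/A/C; E/B] holding=-
step 3 (unstack(B, E)): towers=[D/A/C; E] holding=B
step 4 (putdown(B)): towers=[B; D/A/C; E] holding=-
step 5 (pickup(E)): towers=[B; D/A/C] holding=E
step 6 (stack(E, C)): towers=[B; D/A/C/E] holding=-
step 7 (pickup(B)): towers=[D/A/C/E] holding=B

towers=[D/A/C/E] holding=B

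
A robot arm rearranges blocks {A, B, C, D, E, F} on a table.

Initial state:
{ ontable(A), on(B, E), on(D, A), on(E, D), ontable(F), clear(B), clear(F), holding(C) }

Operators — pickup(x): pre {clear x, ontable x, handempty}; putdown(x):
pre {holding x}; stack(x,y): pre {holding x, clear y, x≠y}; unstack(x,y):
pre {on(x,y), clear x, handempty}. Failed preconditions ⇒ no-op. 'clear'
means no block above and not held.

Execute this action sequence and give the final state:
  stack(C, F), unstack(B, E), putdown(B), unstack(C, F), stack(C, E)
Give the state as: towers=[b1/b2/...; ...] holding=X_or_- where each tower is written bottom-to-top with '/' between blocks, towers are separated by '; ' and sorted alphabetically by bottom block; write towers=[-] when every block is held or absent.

towers=[A/D/E/C; B; F] holding=-

step 1 (stack(C, F)): towers=[A/D/E/B; F/C] holding=-
step 2 (unstack(B, E)): towers=[A/D/E; F/C] holding=B
step 3 (putdown(B)): towers=[A/D/E; B; F/C] holding=-
step 4 (unstack(C, F)): towers=[A/D/E; B; F] holding=C
step 5 (stack(C, E)): towers=[A/D/E/C; B; F] holding=-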